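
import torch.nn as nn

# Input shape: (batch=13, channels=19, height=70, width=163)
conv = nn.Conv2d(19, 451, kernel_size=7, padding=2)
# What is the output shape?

Input shape: (13, 19, 70, 163)
Output shape: (13, 451, 68, 161)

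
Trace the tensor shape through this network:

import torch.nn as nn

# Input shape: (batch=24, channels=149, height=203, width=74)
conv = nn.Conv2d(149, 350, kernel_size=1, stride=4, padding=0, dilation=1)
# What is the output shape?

Input shape: (24, 149, 203, 74)
Output shape: (24, 350, 51, 19)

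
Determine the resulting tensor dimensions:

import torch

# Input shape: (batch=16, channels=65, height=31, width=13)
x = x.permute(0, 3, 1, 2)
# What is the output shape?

Input shape: (16, 65, 31, 13)
Output shape: (16, 13, 65, 31)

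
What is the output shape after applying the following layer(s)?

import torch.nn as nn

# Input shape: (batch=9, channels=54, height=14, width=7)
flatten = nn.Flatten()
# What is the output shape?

Input shape: (9, 54, 14, 7)
Output shape: (9, 5292)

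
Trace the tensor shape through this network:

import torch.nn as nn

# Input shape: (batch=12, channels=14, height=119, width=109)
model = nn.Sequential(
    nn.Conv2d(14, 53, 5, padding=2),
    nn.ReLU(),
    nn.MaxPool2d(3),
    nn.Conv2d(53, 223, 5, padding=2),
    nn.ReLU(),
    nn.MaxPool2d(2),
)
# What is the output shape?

Input shape: (12, 14, 119, 109)
  -> after first Conv2d: (12, 53, 119, 109)
  -> after first MaxPool2d: (12, 53, 39, 36)
  -> after second Conv2d: (12, 223, 39, 36)
Output shape: (12, 223, 19, 18)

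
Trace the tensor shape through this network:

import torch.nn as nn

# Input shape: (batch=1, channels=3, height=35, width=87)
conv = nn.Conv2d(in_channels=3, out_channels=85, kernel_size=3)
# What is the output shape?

Input shape: (1, 3, 35, 87)
Output shape: (1, 85, 33, 85)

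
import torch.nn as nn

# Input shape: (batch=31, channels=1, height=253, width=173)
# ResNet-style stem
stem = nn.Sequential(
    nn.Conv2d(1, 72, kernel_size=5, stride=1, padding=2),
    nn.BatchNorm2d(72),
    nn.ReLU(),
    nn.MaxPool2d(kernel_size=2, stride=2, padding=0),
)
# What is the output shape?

Input shape: (31, 1, 253, 173)
  -> after Conv2d 5x5 stride=1: (31, 72, 253, 173)
Output shape: (31, 72, 126, 86)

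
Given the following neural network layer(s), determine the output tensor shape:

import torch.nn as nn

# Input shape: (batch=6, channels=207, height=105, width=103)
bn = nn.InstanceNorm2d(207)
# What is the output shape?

Input shape: (6, 207, 105, 103)
Output shape: (6, 207, 105, 103)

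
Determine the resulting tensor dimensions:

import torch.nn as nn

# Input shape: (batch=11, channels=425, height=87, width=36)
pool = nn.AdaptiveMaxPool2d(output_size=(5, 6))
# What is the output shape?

Input shape: (11, 425, 87, 36)
Output shape: (11, 425, 5, 6)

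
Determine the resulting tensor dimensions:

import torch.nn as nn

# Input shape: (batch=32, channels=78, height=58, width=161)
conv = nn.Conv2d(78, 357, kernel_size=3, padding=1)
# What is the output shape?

Input shape: (32, 78, 58, 161)
Output shape: (32, 357, 58, 161)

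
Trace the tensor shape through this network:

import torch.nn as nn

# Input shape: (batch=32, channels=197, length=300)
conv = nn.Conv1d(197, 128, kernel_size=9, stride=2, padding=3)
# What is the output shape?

Input shape: (32, 197, 300)
Output shape: (32, 128, 149)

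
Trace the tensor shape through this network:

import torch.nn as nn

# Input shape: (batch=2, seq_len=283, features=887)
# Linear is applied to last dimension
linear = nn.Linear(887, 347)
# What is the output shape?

Input shape: (2, 283, 887)
Output shape: (2, 283, 347)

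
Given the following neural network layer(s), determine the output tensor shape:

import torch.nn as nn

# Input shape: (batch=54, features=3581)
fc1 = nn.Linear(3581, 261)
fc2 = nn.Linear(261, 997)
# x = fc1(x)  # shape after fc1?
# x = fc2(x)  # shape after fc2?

Input shape: (54, 3581)
  -> after fc1: (54, 261)
Output shape: (54, 997)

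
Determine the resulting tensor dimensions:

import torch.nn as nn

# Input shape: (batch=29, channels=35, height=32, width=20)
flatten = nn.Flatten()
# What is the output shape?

Input shape: (29, 35, 32, 20)
Output shape: (29, 22400)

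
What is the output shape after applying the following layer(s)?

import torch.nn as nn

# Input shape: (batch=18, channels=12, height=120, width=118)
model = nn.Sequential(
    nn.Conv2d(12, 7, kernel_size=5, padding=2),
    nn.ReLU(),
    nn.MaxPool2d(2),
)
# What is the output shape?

Input shape: (18, 12, 120, 118)
  -> after Conv2d: (18, 7, 120, 118)
  -> after ReLU: (18, 7, 120, 118)
Output shape: (18, 7, 60, 59)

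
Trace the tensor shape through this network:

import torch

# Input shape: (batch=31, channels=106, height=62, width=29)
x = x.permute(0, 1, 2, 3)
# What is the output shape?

Input shape: (31, 106, 62, 29)
Output shape: (31, 106, 62, 29)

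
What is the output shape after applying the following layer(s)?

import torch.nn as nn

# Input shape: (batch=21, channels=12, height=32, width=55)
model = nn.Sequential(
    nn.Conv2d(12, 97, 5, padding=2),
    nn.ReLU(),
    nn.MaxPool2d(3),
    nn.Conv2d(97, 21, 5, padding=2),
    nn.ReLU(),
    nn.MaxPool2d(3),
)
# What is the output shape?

Input shape: (21, 12, 32, 55)
  -> after first Conv2d: (21, 97, 32, 55)
  -> after first MaxPool2d: (21, 97, 10, 18)
  -> after second Conv2d: (21, 21, 10, 18)
Output shape: (21, 21, 3, 6)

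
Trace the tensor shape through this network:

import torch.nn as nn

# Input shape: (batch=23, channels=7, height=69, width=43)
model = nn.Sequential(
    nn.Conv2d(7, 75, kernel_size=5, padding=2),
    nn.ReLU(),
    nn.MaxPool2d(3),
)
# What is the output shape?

Input shape: (23, 7, 69, 43)
  -> after Conv2d: (23, 75, 69, 43)
  -> after ReLU: (23, 75, 69, 43)
Output shape: (23, 75, 23, 14)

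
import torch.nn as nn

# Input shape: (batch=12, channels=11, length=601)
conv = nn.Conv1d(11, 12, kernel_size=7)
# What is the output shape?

Input shape: (12, 11, 601)
Output shape: (12, 12, 595)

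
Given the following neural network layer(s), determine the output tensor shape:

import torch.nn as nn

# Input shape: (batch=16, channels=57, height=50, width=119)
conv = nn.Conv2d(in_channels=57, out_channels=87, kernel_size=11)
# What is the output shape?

Input shape: (16, 57, 50, 119)
Output shape: (16, 87, 40, 109)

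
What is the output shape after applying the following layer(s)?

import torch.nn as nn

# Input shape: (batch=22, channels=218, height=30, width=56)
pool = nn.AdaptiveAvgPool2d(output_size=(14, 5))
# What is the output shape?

Input shape: (22, 218, 30, 56)
Output shape: (22, 218, 14, 5)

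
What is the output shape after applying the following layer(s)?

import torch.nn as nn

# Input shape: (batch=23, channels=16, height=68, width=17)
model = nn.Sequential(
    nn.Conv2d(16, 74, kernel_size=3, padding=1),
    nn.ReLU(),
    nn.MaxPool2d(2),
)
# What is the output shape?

Input shape: (23, 16, 68, 17)
  -> after Conv2d: (23, 74, 68, 17)
  -> after ReLU: (23, 74, 68, 17)
Output shape: (23, 74, 34, 8)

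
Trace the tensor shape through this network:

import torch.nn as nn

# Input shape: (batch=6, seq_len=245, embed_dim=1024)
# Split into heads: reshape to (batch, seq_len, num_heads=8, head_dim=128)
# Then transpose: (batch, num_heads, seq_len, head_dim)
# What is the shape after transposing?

Input shape: (6, 245, 1024)
  -> after reshape: (6, 245, 8, 128)
Output shape: (6, 8, 245, 128)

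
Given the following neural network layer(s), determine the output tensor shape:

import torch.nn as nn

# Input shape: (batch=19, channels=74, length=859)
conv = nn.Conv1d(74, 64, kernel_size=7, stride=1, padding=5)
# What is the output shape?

Input shape: (19, 74, 859)
Output shape: (19, 64, 863)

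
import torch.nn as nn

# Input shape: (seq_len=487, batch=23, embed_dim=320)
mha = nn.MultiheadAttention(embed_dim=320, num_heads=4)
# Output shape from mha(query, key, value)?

Input shape: (487, 23, 320)
Output shape: (487, 23, 320)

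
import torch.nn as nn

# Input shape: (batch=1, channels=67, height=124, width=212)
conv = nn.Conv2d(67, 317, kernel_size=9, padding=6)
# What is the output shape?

Input shape: (1, 67, 124, 212)
Output shape: (1, 317, 128, 216)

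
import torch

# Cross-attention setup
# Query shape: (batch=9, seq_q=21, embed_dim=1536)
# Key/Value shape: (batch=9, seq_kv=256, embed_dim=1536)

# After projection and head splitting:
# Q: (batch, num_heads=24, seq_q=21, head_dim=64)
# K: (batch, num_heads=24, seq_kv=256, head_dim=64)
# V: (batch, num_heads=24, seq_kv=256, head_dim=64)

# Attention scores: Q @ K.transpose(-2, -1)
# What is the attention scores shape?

Input shape: (9, 21, 1536)
Output shape: (9, 24, 21, 256)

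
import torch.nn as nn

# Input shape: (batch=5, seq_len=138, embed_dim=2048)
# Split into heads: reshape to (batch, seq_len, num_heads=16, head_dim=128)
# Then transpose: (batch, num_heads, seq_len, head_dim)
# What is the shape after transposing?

Input shape: (5, 138, 2048)
  -> after reshape: (5, 138, 16, 128)
Output shape: (5, 16, 138, 128)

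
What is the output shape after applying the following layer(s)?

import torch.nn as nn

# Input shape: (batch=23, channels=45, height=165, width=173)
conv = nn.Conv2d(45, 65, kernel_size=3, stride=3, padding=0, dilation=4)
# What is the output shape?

Input shape: (23, 45, 165, 173)
Output shape: (23, 65, 53, 55)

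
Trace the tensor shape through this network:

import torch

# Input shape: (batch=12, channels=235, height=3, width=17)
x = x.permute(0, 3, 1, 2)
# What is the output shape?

Input shape: (12, 235, 3, 17)
Output shape: (12, 17, 235, 3)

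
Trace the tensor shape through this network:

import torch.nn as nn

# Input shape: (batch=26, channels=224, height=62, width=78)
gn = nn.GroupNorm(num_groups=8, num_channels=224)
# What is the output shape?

Input shape: (26, 224, 62, 78)
Output shape: (26, 224, 62, 78)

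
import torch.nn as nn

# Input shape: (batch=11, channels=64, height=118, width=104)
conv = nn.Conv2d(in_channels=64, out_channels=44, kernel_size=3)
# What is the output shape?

Input shape: (11, 64, 118, 104)
Output shape: (11, 44, 116, 102)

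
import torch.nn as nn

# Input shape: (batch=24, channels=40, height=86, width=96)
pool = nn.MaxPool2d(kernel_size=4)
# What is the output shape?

Input shape: (24, 40, 86, 96)
Output shape: (24, 40, 21, 24)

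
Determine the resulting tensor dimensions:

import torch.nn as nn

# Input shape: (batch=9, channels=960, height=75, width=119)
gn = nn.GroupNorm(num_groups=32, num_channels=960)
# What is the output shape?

Input shape: (9, 960, 75, 119)
Output shape: (9, 960, 75, 119)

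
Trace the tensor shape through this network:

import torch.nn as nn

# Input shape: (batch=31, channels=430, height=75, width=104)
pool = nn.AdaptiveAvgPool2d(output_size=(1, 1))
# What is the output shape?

Input shape: (31, 430, 75, 104)
Output shape: (31, 430, 1, 1)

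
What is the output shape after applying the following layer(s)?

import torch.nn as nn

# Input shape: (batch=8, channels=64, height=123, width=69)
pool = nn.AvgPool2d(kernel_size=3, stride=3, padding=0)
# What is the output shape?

Input shape: (8, 64, 123, 69)
Output shape: (8, 64, 41, 23)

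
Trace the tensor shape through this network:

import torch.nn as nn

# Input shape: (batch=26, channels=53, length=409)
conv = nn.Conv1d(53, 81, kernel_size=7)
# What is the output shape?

Input shape: (26, 53, 409)
Output shape: (26, 81, 403)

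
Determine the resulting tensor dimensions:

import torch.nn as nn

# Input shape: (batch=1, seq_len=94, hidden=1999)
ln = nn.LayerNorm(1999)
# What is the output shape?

Input shape: (1, 94, 1999)
Output shape: (1, 94, 1999)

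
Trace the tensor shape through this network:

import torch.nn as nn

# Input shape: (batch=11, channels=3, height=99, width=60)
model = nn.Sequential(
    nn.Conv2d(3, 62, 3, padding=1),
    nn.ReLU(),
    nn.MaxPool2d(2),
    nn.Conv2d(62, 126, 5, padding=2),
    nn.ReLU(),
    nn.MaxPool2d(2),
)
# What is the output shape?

Input shape: (11, 3, 99, 60)
  -> after first Conv2d: (11, 62, 99, 60)
  -> after first MaxPool2d: (11, 62, 49, 30)
  -> after second Conv2d: (11, 126, 49, 30)
Output shape: (11, 126, 24, 15)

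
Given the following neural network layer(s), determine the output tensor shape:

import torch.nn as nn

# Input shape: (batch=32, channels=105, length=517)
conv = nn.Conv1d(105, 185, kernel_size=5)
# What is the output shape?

Input shape: (32, 105, 517)
Output shape: (32, 185, 513)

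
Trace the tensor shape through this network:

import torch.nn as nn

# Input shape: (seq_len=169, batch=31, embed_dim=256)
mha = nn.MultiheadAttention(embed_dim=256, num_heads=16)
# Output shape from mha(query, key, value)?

Input shape: (169, 31, 256)
Output shape: (169, 31, 256)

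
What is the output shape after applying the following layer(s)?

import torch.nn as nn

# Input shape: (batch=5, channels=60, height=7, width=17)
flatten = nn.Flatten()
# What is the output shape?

Input shape: (5, 60, 7, 17)
Output shape: (5, 7140)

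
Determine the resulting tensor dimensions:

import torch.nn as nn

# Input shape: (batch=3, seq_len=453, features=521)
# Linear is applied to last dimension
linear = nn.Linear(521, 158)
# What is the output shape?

Input shape: (3, 453, 521)
Output shape: (3, 453, 158)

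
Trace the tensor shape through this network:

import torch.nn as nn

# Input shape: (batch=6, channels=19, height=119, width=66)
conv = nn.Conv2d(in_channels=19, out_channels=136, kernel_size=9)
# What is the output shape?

Input shape: (6, 19, 119, 66)
Output shape: (6, 136, 111, 58)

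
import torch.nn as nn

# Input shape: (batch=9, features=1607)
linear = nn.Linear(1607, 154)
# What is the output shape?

Input shape: (9, 1607)
Output shape: (9, 154)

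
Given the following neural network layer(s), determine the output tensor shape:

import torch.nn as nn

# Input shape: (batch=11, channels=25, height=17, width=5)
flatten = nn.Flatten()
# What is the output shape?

Input shape: (11, 25, 17, 5)
Output shape: (11, 2125)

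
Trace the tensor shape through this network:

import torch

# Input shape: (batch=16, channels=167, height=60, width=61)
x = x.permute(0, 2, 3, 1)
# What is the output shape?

Input shape: (16, 167, 60, 61)
Output shape: (16, 60, 61, 167)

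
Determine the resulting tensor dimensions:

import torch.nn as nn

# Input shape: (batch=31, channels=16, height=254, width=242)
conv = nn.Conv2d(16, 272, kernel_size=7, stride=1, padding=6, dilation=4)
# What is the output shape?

Input shape: (31, 16, 254, 242)
Output shape: (31, 272, 242, 230)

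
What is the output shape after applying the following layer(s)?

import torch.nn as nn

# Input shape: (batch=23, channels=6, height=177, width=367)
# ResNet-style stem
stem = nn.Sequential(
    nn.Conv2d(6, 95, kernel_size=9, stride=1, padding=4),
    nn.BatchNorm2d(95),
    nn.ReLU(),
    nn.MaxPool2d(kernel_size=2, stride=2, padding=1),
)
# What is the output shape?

Input shape: (23, 6, 177, 367)
  -> after Conv2d 9x9 stride=1: (23, 95, 177, 367)
Output shape: (23, 95, 89, 184)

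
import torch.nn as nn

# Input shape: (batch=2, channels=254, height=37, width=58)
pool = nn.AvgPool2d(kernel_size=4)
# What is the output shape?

Input shape: (2, 254, 37, 58)
Output shape: (2, 254, 9, 14)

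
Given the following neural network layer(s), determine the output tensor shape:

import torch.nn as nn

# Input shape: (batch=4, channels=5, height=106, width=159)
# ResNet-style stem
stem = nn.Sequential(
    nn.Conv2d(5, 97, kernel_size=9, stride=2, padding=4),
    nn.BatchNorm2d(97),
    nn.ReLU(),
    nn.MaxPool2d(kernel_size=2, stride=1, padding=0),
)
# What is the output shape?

Input shape: (4, 5, 106, 159)
  -> after Conv2d 9x9 stride=2: (4, 97, 53, 80)
Output shape: (4, 97, 52, 79)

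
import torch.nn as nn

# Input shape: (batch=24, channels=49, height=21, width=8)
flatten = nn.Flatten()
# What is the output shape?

Input shape: (24, 49, 21, 8)
Output shape: (24, 8232)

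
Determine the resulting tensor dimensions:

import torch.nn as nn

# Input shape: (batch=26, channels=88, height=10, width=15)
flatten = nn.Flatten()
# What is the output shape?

Input shape: (26, 88, 10, 15)
Output shape: (26, 13200)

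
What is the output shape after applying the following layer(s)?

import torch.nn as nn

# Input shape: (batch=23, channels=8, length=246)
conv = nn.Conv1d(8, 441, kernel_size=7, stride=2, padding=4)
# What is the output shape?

Input shape: (23, 8, 246)
Output shape: (23, 441, 124)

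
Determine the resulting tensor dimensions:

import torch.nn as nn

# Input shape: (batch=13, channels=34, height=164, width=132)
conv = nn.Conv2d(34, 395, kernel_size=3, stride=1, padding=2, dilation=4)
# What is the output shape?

Input shape: (13, 34, 164, 132)
Output shape: (13, 395, 160, 128)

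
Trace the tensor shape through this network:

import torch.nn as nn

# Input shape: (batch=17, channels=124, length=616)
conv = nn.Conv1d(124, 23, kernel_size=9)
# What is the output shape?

Input shape: (17, 124, 616)
Output shape: (17, 23, 608)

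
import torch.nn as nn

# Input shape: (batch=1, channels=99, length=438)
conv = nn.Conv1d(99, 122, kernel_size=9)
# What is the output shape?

Input shape: (1, 99, 438)
Output shape: (1, 122, 430)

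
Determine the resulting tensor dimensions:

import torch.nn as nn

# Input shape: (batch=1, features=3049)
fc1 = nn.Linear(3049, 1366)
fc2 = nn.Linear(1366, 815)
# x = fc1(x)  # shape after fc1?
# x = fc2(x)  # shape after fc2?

Input shape: (1, 3049)
  -> after fc1: (1, 1366)
Output shape: (1, 815)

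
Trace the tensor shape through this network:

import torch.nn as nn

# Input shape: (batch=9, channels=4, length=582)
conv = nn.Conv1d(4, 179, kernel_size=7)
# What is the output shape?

Input shape: (9, 4, 582)
Output shape: (9, 179, 576)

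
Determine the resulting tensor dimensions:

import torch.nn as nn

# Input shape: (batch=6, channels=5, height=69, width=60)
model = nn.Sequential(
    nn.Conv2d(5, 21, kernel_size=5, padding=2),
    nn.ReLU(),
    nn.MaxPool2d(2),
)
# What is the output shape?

Input shape: (6, 5, 69, 60)
  -> after Conv2d: (6, 21, 69, 60)
  -> after ReLU: (6, 21, 69, 60)
Output shape: (6, 21, 34, 30)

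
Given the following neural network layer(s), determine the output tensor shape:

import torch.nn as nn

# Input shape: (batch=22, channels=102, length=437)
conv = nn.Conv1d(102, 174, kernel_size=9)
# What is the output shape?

Input shape: (22, 102, 437)
Output shape: (22, 174, 429)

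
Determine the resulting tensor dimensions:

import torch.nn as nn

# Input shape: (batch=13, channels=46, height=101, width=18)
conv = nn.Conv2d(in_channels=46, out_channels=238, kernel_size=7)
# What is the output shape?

Input shape: (13, 46, 101, 18)
Output shape: (13, 238, 95, 12)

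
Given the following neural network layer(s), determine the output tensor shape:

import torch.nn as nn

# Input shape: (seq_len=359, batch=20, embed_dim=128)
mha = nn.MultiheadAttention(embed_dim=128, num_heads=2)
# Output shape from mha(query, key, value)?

Input shape: (359, 20, 128)
Output shape: (359, 20, 128)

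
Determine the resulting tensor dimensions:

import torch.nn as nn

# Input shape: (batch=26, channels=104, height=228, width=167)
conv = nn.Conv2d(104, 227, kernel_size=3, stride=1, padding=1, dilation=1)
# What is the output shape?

Input shape: (26, 104, 228, 167)
Output shape: (26, 227, 228, 167)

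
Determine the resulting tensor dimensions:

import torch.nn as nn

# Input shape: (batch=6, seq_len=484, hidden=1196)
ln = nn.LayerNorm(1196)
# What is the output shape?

Input shape: (6, 484, 1196)
Output shape: (6, 484, 1196)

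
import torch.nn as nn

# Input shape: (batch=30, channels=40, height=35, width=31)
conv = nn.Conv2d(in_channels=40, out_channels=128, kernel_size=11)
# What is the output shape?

Input shape: (30, 40, 35, 31)
Output shape: (30, 128, 25, 21)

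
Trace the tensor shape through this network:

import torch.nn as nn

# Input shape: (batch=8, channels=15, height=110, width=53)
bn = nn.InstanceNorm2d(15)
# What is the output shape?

Input shape: (8, 15, 110, 53)
Output shape: (8, 15, 110, 53)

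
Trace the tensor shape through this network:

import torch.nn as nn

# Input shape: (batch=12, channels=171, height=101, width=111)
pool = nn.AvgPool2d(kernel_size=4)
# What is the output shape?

Input shape: (12, 171, 101, 111)
Output shape: (12, 171, 25, 27)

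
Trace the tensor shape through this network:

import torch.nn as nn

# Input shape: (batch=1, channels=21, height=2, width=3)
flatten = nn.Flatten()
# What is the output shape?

Input shape: (1, 21, 2, 3)
Output shape: (1, 126)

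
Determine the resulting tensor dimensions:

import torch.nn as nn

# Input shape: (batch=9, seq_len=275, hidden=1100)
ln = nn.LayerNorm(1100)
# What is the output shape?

Input shape: (9, 275, 1100)
Output shape: (9, 275, 1100)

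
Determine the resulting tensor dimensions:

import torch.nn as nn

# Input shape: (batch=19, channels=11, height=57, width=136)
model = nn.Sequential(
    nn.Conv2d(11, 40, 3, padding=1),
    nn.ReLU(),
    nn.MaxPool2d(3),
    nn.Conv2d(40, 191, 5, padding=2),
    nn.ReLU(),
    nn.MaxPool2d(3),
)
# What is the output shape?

Input shape: (19, 11, 57, 136)
  -> after first Conv2d: (19, 40, 57, 136)
  -> after first MaxPool2d: (19, 40, 19, 45)
  -> after second Conv2d: (19, 191, 19, 45)
Output shape: (19, 191, 6, 15)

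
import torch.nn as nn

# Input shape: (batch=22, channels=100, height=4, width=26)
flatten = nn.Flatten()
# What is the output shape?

Input shape: (22, 100, 4, 26)
Output shape: (22, 10400)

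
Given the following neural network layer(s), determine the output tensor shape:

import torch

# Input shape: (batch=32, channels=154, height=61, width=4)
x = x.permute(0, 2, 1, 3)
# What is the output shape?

Input shape: (32, 154, 61, 4)
Output shape: (32, 61, 154, 4)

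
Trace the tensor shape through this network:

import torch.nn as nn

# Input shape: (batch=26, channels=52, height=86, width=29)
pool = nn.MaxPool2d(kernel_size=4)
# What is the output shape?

Input shape: (26, 52, 86, 29)
Output shape: (26, 52, 21, 7)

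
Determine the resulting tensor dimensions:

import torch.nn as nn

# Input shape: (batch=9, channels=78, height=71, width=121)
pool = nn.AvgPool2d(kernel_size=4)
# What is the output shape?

Input shape: (9, 78, 71, 121)
Output shape: (9, 78, 17, 30)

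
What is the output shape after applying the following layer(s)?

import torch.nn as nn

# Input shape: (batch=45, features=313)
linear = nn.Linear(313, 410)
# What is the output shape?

Input shape: (45, 313)
Output shape: (45, 410)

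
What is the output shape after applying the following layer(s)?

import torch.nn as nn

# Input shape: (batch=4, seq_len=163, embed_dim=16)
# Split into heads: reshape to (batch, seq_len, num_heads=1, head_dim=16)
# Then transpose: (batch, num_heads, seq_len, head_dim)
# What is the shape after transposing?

Input shape: (4, 163, 16)
  -> after reshape: (4, 163, 1, 16)
Output shape: (4, 1, 163, 16)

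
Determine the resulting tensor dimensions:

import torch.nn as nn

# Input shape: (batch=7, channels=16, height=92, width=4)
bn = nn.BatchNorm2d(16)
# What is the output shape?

Input shape: (7, 16, 92, 4)
Output shape: (7, 16, 92, 4)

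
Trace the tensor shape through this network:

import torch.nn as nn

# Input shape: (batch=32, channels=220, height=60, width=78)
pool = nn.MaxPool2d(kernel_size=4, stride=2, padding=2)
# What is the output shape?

Input shape: (32, 220, 60, 78)
Output shape: (32, 220, 31, 40)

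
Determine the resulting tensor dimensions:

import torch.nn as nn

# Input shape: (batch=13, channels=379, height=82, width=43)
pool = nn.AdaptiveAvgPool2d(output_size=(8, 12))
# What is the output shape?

Input shape: (13, 379, 82, 43)
Output shape: (13, 379, 8, 12)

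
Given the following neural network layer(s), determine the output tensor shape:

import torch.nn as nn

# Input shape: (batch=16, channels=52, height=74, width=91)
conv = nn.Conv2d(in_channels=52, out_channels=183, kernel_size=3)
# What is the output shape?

Input shape: (16, 52, 74, 91)
Output shape: (16, 183, 72, 89)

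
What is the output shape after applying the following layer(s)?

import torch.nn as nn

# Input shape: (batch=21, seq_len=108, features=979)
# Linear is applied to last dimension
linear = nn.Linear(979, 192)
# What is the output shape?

Input shape: (21, 108, 979)
Output shape: (21, 108, 192)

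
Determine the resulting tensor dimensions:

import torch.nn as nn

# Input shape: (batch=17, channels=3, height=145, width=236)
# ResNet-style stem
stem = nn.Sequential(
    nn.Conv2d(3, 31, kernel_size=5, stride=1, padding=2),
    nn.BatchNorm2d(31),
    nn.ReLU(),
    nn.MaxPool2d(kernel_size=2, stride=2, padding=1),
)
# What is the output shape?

Input shape: (17, 3, 145, 236)
  -> after Conv2d 5x5 stride=1: (17, 31, 145, 236)
Output shape: (17, 31, 73, 119)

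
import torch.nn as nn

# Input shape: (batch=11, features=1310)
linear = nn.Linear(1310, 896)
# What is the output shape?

Input shape: (11, 1310)
Output shape: (11, 896)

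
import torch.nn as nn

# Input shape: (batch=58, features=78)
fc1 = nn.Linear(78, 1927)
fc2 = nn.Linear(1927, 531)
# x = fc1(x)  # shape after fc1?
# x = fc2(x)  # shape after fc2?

Input shape: (58, 78)
  -> after fc1: (58, 1927)
Output shape: (58, 531)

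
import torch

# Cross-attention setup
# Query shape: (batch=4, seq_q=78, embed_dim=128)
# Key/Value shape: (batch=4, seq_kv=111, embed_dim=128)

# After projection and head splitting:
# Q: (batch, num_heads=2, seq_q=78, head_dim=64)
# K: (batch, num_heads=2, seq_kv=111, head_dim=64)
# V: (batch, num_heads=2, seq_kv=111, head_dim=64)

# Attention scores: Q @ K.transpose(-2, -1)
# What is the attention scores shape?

Input shape: (4, 78, 128)
Output shape: (4, 2, 78, 111)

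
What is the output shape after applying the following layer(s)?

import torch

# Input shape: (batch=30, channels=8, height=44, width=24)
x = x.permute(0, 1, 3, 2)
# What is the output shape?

Input shape: (30, 8, 44, 24)
Output shape: (30, 8, 24, 44)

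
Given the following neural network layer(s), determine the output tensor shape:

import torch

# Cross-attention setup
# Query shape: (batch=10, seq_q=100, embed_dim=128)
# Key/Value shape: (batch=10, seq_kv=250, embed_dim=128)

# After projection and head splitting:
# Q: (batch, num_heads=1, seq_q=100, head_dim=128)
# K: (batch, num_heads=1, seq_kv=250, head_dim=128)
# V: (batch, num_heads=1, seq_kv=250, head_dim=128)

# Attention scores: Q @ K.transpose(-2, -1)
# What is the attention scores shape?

Input shape: (10, 100, 128)
Output shape: (10, 1, 100, 250)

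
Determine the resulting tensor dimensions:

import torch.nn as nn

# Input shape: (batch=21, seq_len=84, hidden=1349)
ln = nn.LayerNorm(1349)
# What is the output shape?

Input shape: (21, 84, 1349)
Output shape: (21, 84, 1349)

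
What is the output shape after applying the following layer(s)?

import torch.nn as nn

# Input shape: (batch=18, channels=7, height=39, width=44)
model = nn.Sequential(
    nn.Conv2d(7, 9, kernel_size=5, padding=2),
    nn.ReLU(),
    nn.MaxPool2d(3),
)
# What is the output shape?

Input shape: (18, 7, 39, 44)
  -> after Conv2d: (18, 9, 39, 44)
  -> after ReLU: (18, 9, 39, 44)
Output shape: (18, 9, 13, 14)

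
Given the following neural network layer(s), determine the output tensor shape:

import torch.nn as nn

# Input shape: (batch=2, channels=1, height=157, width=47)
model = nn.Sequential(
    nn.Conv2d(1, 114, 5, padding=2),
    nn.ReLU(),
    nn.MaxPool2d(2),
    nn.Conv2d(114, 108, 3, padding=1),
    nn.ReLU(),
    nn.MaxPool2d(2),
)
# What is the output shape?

Input shape: (2, 1, 157, 47)
  -> after first Conv2d: (2, 114, 157, 47)
  -> after first MaxPool2d: (2, 114, 78, 23)
  -> after second Conv2d: (2, 108, 78, 23)
Output shape: (2, 108, 39, 11)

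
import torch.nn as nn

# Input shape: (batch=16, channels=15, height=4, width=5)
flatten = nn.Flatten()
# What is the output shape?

Input shape: (16, 15, 4, 5)
Output shape: (16, 300)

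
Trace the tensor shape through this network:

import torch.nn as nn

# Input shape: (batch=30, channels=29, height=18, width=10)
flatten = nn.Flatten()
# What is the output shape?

Input shape: (30, 29, 18, 10)
Output shape: (30, 5220)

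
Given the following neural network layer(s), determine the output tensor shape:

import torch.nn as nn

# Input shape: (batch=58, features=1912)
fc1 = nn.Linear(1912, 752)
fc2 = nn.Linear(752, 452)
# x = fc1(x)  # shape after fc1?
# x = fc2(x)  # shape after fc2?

Input shape: (58, 1912)
  -> after fc1: (58, 752)
Output shape: (58, 452)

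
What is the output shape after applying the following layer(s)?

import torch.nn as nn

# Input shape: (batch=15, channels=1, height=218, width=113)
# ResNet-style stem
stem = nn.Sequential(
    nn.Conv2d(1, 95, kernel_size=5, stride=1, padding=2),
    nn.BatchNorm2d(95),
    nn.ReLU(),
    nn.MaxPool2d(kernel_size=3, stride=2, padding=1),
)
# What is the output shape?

Input shape: (15, 1, 218, 113)
  -> after Conv2d 5x5 stride=1: (15, 95, 218, 113)
Output shape: (15, 95, 109, 57)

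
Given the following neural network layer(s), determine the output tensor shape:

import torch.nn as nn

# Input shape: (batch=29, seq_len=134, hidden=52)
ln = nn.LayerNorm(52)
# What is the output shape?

Input shape: (29, 134, 52)
Output shape: (29, 134, 52)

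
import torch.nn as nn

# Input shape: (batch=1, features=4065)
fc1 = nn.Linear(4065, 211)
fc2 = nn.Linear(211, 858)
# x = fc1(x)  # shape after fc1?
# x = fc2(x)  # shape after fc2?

Input shape: (1, 4065)
  -> after fc1: (1, 211)
Output shape: (1, 858)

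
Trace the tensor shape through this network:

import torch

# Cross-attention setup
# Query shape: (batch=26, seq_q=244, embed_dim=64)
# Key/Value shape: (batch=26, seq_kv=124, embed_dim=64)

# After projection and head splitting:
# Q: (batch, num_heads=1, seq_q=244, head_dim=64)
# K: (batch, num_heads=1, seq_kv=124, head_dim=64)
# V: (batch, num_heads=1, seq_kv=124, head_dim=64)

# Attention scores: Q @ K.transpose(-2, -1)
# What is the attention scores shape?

Input shape: (26, 244, 64)
Output shape: (26, 1, 244, 124)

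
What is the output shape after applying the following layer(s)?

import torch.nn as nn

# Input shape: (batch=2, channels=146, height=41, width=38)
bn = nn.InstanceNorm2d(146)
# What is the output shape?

Input shape: (2, 146, 41, 38)
Output shape: (2, 146, 41, 38)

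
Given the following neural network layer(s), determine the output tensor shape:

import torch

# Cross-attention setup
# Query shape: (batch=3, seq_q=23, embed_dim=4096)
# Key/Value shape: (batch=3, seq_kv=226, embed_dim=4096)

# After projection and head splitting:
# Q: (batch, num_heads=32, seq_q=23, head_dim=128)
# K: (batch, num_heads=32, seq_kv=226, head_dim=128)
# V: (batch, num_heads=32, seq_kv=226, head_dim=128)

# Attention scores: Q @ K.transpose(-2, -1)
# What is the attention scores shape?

Input shape: (3, 23, 4096)
Output shape: (3, 32, 23, 226)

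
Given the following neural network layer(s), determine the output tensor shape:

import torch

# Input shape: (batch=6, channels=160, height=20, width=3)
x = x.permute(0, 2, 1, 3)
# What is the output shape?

Input shape: (6, 160, 20, 3)
Output shape: (6, 20, 160, 3)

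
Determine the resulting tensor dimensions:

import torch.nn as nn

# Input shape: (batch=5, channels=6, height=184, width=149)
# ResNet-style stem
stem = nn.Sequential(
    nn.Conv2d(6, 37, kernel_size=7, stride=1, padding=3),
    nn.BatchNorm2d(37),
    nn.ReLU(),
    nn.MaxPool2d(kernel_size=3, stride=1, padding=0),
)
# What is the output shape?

Input shape: (5, 6, 184, 149)
  -> after Conv2d 7x7 stride=1: (5, 37, 184, 149)
Output shape: (5, 37, 182, 147)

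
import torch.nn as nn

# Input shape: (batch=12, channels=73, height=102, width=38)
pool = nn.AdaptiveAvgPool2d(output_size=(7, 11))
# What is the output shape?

Input shape: (12, 73, 102, 38)
Output shape: (12, 73, 7, 11)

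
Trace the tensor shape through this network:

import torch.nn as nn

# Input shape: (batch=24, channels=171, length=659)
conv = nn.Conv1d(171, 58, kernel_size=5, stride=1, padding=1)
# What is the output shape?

Input shape: (24, 171, 659)
Output shape: (24, 58, 657)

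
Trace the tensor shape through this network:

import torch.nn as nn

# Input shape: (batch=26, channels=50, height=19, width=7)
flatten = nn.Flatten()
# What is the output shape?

Input shape: (26, 50, 19, 7)
Output shape: (26, 6650)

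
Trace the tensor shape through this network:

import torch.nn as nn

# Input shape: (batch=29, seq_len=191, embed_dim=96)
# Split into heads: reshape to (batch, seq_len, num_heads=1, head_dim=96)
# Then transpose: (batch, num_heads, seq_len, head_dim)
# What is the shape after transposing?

Input shape: (29, 191, 96)
  -> after reshape: (29, 191, 1, 96)
Output shape: (29, 1, 191, 96)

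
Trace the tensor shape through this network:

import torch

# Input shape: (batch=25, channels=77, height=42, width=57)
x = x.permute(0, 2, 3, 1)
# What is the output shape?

Input shape: (25, 77, 42, 57)
Output shape: (25, 42, 57, 77)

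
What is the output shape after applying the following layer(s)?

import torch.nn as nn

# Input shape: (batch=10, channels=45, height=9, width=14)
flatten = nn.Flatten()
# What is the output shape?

Input shape: (10, 45, 9, 14)
Output shape: (10, 5670)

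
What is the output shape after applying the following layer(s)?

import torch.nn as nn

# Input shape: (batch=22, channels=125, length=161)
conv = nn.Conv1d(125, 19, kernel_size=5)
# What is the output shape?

Input shape: (22, 125, 161)
Output shape: (22, 19, 157)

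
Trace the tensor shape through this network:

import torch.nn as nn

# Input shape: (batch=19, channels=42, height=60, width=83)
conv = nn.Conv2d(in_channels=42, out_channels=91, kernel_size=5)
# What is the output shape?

Input shape: (19, 42, 60, 83)
Output shape: (19, 91, 56, 79)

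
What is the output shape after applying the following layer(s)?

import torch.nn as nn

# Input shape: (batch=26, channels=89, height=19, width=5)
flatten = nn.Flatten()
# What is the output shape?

Input shape: (26, 89, 19, 5)
Output shape: (26, 8455)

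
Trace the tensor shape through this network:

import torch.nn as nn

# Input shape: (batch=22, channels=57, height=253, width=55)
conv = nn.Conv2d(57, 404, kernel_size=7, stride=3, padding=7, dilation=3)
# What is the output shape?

Input shape: (22, 57, 253, 55)
Output shape: (22, 404, 83, 17)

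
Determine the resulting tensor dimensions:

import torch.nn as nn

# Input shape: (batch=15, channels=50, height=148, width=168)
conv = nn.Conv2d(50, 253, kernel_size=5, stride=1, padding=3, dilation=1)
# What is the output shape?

Input shape: (15, 50, 148, 168)
Output shape: (15, 253, 150, 170)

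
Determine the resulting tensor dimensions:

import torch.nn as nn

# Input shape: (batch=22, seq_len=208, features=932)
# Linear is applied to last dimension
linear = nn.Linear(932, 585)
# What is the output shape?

Input shape: (22, 208, 932)
Output shape: (22, 208, 585)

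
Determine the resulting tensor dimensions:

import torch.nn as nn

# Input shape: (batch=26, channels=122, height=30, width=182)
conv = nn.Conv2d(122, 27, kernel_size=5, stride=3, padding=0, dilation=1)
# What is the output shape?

Input shape: (26, 122, 30, 182)
Output shape: (26, 27, 9, 60)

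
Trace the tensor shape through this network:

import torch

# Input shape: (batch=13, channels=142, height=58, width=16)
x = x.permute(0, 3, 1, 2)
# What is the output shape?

Input shape: (13, 142, 58, 16)
Output shape: (13, 16, 142, 58)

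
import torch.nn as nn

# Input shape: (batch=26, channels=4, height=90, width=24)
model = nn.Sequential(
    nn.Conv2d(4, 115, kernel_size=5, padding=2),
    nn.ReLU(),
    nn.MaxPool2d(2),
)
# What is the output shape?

Input shape: (26, 4, 90, 24)
  -> after Conv2d: (26, 115, 90, 24)
  -> after ReLU: (26, 115, 90, 24)
Output shape: (26, 115, 45, 12)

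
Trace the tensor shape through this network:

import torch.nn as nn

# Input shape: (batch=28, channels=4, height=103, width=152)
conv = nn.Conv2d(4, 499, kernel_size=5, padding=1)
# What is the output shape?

Input shape: (28, 4, 103, 152)
Output shape: (28, 499, 101, 150)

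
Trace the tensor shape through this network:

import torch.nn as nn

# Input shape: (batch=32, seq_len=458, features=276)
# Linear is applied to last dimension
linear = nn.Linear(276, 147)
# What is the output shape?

Input shape: (32, 458, 276)
Output shape: (32, 458, 147)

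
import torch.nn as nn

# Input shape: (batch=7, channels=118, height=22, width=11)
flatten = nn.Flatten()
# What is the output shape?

Input shape: (7, 118, 22, 11)
Output shape: (7, 28556)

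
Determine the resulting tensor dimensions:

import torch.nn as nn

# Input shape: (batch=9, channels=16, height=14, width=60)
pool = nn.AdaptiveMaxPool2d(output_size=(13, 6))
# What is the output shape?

Input shape: (9, 16, 14, 60)
Output shape: (9, 16, 13, 6)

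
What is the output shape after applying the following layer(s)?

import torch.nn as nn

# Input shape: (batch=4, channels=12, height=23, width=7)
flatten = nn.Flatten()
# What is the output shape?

Input shape: (4, 12, 23, 7)
Output shape: (4, 1932)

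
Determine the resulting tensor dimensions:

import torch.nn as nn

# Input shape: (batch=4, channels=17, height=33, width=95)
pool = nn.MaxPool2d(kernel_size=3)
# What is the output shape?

Input shape: (4, 17, 33, 95)
Output shape: (4, 17, 11, 31)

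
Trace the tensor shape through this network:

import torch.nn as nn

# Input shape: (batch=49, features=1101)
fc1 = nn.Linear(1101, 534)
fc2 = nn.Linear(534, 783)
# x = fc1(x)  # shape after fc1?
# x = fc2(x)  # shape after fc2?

Input shape: (49, 1101)
  -> after fc1: (49, 534)
Output shape: (49, 783)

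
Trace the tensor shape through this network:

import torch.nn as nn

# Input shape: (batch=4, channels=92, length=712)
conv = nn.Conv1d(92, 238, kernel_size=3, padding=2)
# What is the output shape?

Input shape: (4, 92, 712)
Output shape: (4, 238, 714)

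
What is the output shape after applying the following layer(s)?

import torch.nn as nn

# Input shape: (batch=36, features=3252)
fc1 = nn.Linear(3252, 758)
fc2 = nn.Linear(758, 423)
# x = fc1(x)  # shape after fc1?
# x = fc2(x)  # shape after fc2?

Input shape: (36, 3252)
  -> after fc1: (36, 758)
Output shape: (36, 423)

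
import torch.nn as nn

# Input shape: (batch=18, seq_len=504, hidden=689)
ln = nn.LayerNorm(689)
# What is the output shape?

Input shape: (18, 504, 689)
Output shape: (18, 504, 689)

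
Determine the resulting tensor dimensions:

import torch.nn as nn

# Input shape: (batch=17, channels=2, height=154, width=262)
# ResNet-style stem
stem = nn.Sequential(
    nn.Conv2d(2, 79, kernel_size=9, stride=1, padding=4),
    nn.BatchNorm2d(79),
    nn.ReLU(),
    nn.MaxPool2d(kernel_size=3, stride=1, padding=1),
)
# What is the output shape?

Input shape: (17, 2, 154, 262)
  -> after Conv2d 9x9 stride=1: (17, 79, 154, 262)
Output shape: (17, 79, 154, 262)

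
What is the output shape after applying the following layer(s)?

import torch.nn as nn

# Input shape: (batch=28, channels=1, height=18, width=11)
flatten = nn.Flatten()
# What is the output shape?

Input shape: (28, 1, 18, 11)
Output shape: (28, 198)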